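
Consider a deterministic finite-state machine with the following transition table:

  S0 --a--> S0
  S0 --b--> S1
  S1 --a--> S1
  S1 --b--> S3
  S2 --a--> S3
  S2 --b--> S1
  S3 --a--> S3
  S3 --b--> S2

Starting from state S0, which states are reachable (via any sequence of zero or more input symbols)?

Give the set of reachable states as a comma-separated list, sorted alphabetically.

BFS from S0:
  visit S0: S0--a-->S0 (seen), S0--b-->S1 (new)
  visit S1: S1--a-->S1 (seen), S1--b-->S3 (new)
  visit S3: S3--a-->S3 (seen), S3--b-->S2 (new)
  visit S2: S2--a-->S3 (seen), S2--b-->S1 (seen)

Answer: S0, S1, S2, S3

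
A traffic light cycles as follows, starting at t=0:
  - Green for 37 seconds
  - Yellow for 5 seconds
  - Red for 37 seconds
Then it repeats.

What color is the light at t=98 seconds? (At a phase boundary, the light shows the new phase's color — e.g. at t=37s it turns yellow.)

Answer: green

Derivation:
Cycle length = 37 + 5 + 37 = 79s
t = 98, phase_t = 98 mod 79 = 19
19 < 37 (green end) → GREEN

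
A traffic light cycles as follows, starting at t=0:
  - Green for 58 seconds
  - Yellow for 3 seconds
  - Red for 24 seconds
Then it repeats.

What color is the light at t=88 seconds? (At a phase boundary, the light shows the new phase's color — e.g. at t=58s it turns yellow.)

Cycle length = 58 + 3 + 24 = 85s
t = 88, phase_t = 88 mod 85 = 3
3 < 58 (green end) → GREEN

Answer: green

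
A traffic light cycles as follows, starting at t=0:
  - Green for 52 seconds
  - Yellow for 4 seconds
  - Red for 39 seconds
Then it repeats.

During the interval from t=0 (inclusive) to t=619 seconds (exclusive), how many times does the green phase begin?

Cycle = 52+4+39 = 95s
green phase starts at t = k*95 + 0 for k=0,1,2,...
Need k*95+0 < 619 → k < 6.516
k ∈ {0, ..., 6} → 7 starts

Answer: 7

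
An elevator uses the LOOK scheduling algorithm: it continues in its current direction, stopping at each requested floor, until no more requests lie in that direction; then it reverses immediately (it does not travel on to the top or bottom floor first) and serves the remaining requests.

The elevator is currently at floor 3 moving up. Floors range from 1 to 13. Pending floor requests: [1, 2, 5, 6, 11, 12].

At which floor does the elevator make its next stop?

Current floor: 3, direction: up
Requests above: [5, 6, 11, 12]
Requests below: [1, 2]
Moving up and requests lie above → nearest above is min([5, 6, 11, 12]) = 5

Answer: 5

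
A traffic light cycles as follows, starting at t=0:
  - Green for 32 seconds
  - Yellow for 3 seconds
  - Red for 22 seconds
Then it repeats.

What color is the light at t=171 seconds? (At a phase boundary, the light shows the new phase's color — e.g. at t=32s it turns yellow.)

Answer: green

Derivation:
Cycle length = 32 + 3 + 22 = 57s
t = 171, phase_t = 171 mod 57 = 0
0 < 32 (green end) → GREEN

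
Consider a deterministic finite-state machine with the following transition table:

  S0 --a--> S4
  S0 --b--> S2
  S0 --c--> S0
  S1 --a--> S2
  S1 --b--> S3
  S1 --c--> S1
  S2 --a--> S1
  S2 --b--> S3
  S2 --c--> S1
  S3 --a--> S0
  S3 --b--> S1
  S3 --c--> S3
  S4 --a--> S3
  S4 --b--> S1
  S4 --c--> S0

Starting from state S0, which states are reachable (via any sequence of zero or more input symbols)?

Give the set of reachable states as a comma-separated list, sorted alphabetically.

BFS from S0:
  visit S0: S0--a-->S4 (new), S0--b-->S2 (new), S0--c-->S0 (seen)
  visit S4: S4--a-->S3 (new), S4--b-->S1 (new), S4--c-->S0 (seen)
  visit S2: S2--a-->S1 (seen), S2--b-->S3 (seen), S2--c-->S1 (seen)
  visit S3: S3--a-->S0 (seen), S3--b-->S1 (seen), S3--c-->S3 (seen)
  visit S1: S1--a-->S2 (seen), S1--b-->S3 (seen), S1--c-->S1 (seen)

Answer: S0, S1, S2, S3, S4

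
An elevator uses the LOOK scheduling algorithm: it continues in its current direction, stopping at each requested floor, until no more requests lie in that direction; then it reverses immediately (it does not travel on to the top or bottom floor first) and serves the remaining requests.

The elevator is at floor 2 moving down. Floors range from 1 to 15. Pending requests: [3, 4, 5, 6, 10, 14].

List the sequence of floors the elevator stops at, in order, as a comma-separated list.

Answer: 3, 4, 5, 6, 10, 14

Derivation:
Current: 2, moving DOWN
Serve below first (descending): []
Then reverse, serve above (ascending): [3, 4, 5, 6, 10, 14]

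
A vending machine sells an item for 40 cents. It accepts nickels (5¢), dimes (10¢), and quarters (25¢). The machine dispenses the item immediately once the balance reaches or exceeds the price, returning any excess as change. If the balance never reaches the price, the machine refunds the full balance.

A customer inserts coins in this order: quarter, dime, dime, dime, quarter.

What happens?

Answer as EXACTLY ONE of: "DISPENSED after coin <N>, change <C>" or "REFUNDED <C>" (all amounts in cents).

Price: 40¢
Coin 1 (quarter, 25¢): balance = 25¢
Coin 2 (dime, 10¢): balance = 35¢
Coin 3 (dime, 10¢): balance = 45¢
  → balance >= price → DISPENSE, change = 45 - 40 = 5¢

Answer: DISPENSED after coin 3, change 5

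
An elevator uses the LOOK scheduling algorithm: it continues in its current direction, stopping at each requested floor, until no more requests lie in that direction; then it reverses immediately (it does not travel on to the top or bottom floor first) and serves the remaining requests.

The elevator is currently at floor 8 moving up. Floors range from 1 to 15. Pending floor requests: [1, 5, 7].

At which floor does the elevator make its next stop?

Answer: 7

Derivation:
Current floor: 8, direction: up
Requests above: []
Requests below: [1, 5, 7]
Moving up but no requests above → reverse; nearest below is max([1, 5, 7]) = 7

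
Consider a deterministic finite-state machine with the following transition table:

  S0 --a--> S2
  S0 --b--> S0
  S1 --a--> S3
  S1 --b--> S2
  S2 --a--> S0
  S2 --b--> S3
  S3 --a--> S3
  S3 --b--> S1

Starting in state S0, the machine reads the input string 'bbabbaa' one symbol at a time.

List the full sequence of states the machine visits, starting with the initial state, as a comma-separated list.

Start: S0
  read 'b': S0 --b--> S0
  read 'b': S0 --b--> S0
  read 'a': S0 --a--> S2
  read 'b': S2 --b--> S3
  read 'b': S3 --b--> S1
  read 'a': S1 --a--> S3
  read 'a': S3 --a--> S3

Answer: S0, S0, S0, S2, S3, S1, S3, S3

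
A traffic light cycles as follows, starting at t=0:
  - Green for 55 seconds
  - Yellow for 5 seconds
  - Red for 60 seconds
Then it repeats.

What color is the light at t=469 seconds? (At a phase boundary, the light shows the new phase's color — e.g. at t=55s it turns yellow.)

Answer: red

Derivation:
Cycle length = 55 + 5 + 60 = 120s
t = 469, phase_t = 469 mod 120 = 109
109 >= 60 → RED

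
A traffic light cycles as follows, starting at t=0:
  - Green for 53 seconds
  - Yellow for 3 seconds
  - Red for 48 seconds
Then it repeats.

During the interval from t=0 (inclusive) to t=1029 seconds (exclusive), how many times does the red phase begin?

Cycle = 53+3+48 = 104s
red phase starts at t = k*104 + 56 for k=0,1,2,...
Need k*104+56 < 1029 → k < 9.356
k ∈ {0, ..., 9} → 10 starts

Answer: 10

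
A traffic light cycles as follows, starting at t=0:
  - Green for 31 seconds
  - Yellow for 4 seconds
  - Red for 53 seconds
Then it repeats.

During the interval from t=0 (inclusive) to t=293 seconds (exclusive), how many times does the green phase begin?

Answer: 4

Derivation:
Cycle = 31+4+53 = 88s
green phase starts at t = k*88 + 0 for k=0,1,2,...
Need k*88+0 < 293 → k < 3.330
k ∈ {0, ..., 3} → 4 starts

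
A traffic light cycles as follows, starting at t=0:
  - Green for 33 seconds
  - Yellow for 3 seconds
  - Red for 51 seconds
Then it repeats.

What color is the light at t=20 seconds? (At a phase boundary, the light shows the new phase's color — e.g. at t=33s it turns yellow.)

Cycle length = 33 + 3 + 51 = 87s
t = 20, phase_t = 20 mod 87 = 20
20 < 33 (green end) → GREEN

Answer: green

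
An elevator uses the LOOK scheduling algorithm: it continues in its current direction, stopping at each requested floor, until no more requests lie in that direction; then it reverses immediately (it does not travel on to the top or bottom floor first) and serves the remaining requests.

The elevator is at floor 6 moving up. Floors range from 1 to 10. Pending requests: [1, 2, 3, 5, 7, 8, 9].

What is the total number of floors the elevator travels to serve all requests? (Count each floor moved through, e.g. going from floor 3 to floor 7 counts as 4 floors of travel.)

Answer: 11

Derivation:
Start at floor 6 moving up, LOOK stop order: [7, 8, 9, 5, 3, 2, 1]
  6 → 7: |7-6| = 1, total = 1
  7 → 8: |8-7| = 1, total = 2
  8 → 9: |9-8| = 1, total = 3
  9 → 5: |5-9| = 4, total = 7
  5 → 3: |3-5| = 2, total = 9
  3 → 2: |2-3| = 1, total = 10
  2 → 1: |1-2| = 1, total = 11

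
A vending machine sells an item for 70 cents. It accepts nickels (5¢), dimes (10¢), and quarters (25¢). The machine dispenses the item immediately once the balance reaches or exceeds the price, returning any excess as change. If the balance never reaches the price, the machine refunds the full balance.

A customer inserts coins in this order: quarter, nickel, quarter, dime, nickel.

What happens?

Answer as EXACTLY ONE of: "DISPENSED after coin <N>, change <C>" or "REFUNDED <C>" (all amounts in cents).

Price: 70¢
Coin 1 (quarter, 25¢): balance = 25¢
Coin 2 (nickel, 5¢): balance = 30¢
Coin 3 (quarter, 25¢): balance = 55¢
Coin 4 (dime, 10¢): balance = 65¢
Coin 5 (nickel, 5¢): balance = 70¢
  → balance >= price → DISPENSE, change = 70 - 70 = 0¢

Answer: DISPENSED after coin 5, change 0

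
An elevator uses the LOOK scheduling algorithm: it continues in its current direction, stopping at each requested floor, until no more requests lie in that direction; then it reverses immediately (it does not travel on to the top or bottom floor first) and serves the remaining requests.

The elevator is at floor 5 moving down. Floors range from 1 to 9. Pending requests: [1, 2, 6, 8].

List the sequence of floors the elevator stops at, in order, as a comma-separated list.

Answer: 2, 1, 6, 8

Derivation:
Current: 5, moving DOWN
Serve below first (descending): [2, 1]
Then reverse, serve above (ascending): [6, 8]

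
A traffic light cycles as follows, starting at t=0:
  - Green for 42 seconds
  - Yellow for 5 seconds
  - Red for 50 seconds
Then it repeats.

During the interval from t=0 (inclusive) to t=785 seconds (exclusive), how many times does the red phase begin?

Cycle = 42+5+50 = 97s
red phase starts at t = k*97 + 47 for k=0,1,2,...
Need k*97+47 < 785 → k < 7.608
k ∈ {0, ..., 7} → 8 starts

Answer: 8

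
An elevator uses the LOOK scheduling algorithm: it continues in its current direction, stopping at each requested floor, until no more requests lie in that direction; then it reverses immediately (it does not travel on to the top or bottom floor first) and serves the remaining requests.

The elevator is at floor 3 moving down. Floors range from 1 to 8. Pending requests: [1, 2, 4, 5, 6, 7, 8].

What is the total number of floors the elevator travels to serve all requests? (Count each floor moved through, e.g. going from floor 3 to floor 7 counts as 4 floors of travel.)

Start at floor 3 moving down, LOOK stop order: [2, 1, 4, 5, 6, 7, 8]
  3 → 2: |2-3| = 1, total = 1
  2 → 1: |1-2| = 1, total = 2
  1 → 4: |4-1| = 3, total = 5
  4 → 5: |5-4| = 1, total = 6
  5 → 6: |6-5| = 1, total = 7
  6 → 7: |7-6| = 1, total = 8
  7 → 8: |8-7| = 1, total = 9

Answer: 9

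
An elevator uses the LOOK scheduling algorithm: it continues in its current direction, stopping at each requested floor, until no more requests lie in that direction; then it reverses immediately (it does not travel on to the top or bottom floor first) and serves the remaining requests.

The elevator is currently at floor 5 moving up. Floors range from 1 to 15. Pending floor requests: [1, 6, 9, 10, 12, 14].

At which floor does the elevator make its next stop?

Current floor: 5, direction: up
Requests above: [6, 9, 10, 12, 14]
Requests below: [1]
Moving up and requests lie above → nearest above is min([6, 9, 10, 12, 14]) = 6

Answer: 6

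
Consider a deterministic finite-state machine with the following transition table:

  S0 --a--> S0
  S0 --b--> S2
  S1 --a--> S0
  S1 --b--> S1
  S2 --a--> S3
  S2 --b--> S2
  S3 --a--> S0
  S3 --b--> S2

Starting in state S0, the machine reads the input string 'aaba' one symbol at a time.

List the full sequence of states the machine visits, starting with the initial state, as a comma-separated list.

Start: S0
  read 'a': S0 --a--> S0
  read 'a': S0 --a--> S0
  read 'b': S0 --b--> S2
  read 'a': S2 --a--> S3

Answer: S0, S0, S0, S2, S3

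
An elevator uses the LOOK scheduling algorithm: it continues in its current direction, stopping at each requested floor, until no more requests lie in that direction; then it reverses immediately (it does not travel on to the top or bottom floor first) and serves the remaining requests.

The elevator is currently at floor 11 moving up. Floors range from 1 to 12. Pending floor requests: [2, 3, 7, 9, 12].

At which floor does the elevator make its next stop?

Current floor: 11, direction: up
Requests above: [12]
Requests below: [2, 3, 7, 9]
Moving up and requests lie above → nearest above is min([12]) = 12

Answer: 12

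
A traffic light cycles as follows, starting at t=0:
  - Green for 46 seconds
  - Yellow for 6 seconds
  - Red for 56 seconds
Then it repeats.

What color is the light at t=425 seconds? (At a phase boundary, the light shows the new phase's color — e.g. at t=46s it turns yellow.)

Answer: red

Derivation:
Cycle length = 46 + 6 + 56 = 108s
t = 425, phase_t = 425 mod 108 = 101
101 >= 52 → RED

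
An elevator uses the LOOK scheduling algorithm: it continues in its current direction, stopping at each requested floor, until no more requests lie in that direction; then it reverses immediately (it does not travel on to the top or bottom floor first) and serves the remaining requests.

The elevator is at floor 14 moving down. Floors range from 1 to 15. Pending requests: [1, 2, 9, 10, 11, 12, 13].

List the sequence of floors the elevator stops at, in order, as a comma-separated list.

Current: 14, moving DOWN
Serve below first (descending): [13, 12, 11, 10, 9, 2, 1]
Then reverse, serve above (ascending): []

Answer: 13, 12, 11, 10, 9, 2, 1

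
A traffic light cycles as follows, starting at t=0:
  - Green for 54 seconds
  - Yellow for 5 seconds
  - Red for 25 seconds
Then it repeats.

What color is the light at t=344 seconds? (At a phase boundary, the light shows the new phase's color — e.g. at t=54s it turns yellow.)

Cycle length = 54 + 5 + 25 = 84s
t = 344, phase_t = 344 mod 84 = 8
8 < 54 (green end) → GREEN

Answer: green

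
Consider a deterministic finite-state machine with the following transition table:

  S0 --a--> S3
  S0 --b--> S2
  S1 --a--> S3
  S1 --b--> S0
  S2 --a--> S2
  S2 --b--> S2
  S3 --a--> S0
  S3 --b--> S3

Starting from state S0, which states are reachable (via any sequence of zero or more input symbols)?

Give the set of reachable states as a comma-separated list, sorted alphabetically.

BFS from S0:
  visit S0: S0--a-->S3 (new), S0--b-->S2 (new)
  visit S3: S3--a-->S0 (seen), S3--b-->S3 (seen)
  visit S2: S2--a-->S2 (seen), S2--b-->S2 (seen)

Answer: S0, S2, S3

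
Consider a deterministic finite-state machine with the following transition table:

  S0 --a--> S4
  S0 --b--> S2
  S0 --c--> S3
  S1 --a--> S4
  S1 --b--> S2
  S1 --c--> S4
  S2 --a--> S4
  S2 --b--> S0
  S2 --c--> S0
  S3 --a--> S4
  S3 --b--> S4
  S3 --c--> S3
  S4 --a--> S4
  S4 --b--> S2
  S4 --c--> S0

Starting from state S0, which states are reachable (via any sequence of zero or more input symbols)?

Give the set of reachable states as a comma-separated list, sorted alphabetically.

Answer: S0, S2, S3, S4

Derivation:
BFS from S0:
  visit S0: S0--a-->S4 (new), S0--b-->S2 (new), S0--c-->S3 (new)
  visit S4: S4--a-->S4 (seen), S4--b-->S2 (seen), S4--c-->S0 (seen)
  visit S2: S2--a-->S4 (seen), S2--b-->S0 (seen), S2--c-->S0 (seen)
  visit S3: S3--a-->S4 (seen), S3--b-->S4 (seen), S3--c-->S3 (seen)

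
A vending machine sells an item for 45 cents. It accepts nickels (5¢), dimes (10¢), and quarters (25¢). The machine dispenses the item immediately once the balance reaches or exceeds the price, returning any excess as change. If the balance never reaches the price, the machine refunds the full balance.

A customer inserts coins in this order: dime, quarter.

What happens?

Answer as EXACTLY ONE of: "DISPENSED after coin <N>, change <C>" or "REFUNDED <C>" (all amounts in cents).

Price: 45¢
Coin 1 (dime, 10¢): balance = 10¢
Coin 2 (quarter, 25¢): balance = 35¢
All coins inserted, balance 35¢ < price 45¢ → REFUND 35¢

Answer: REFUNDED 35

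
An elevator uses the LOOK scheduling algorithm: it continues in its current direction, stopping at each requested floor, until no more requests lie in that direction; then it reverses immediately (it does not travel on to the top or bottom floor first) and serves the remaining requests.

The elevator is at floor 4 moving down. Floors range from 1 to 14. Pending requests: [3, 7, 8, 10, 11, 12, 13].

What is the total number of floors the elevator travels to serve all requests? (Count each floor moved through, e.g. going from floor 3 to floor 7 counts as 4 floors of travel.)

Answer: 11

Derivation:
Start at floor 4 moving down, LOOK stop order: [3, 7, 8, 10, 11, 12, 13]
  4 → 3: |3-4| = 1, total = 1
  3 → 7: |7-3| = 4, total = 5
  7 → 8: |8-7| = 1, total = 6
  8 → 10: |10-8| = 2, total = 8
  10 → 11: |11-10| = 1, total = 9
  11 → 12: |12-11| = 1, total = 10
  12 → 13: |13-12| = 1, total = 11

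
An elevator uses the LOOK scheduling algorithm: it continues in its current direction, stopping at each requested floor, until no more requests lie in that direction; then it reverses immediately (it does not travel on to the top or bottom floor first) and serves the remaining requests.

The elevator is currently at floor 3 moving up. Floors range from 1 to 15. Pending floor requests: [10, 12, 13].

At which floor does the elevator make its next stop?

Current floor: 3, direction: up
Requests above: [10, 12, 13]
Requests below: []
Moving up and requests lie above → nearest above is min([10, 12, 13]) = 10

Answer: 10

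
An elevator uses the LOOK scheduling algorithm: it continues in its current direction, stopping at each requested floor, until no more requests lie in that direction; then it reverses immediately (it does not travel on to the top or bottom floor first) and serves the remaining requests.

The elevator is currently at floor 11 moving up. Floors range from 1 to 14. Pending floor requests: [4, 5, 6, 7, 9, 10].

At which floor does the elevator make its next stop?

Current floor: 11, direction: up
Requests above: []
Requests below: [4, 5, 6, 7, 9, 10]
Moving up but no requests above → reverse; nearest below is max([4, 5, 6, 7, 9, 10]) = 10

Answer: 10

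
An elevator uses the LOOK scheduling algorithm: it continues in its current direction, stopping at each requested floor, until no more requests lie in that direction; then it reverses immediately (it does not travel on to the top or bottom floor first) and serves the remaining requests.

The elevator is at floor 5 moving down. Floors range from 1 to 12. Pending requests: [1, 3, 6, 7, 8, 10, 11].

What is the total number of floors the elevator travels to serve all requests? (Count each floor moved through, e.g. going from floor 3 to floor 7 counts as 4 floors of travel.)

Start at floor 5 moving down, LOOK stop order: [3, 1, 6, 7, 8, 10, 11]
  5 → 3: |3-5| = 2, total = 2
  3 → 1: |1-3| = 2, total = 4
  1 → 6: |6-1| = 5, total = 9
  6 → 7: |7-6| = 1, total = 10
  7 → 8: |8-7| = 1, total = 11
  8 → 10: |10-8| = 2, total = 13
  10 → 11: |11-10| = 1, total = 14

Answer: 14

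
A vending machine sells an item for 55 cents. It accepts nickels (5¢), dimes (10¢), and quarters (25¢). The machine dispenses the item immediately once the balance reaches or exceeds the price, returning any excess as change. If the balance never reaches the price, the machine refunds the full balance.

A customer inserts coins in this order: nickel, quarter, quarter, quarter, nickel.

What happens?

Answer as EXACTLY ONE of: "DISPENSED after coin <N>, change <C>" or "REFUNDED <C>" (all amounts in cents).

Answer: DISPENSED after coin 3, change 0

Derivation:
Price: 55¢
Coin 1 (nickel, 5¢): balance = 5¢
Coin 2 (quarter, 25¢): balance = 30¢
Coin 3 (quarter, 25¢): balance = 55¢
  → balance >= price → DISPENSE, change = 55 - 55 = 0¢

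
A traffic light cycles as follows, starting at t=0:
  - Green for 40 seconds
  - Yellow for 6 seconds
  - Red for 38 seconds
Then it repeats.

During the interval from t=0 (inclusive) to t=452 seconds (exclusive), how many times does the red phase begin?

Cycle = 40+6+38 = 84s
red phase starts at t = k*84 + 46 for k=0,1,2,...
Need k*84+46 < 452 → k < 4.833
k ∈ {0, ..., 4} → 5 starts

Answer: 5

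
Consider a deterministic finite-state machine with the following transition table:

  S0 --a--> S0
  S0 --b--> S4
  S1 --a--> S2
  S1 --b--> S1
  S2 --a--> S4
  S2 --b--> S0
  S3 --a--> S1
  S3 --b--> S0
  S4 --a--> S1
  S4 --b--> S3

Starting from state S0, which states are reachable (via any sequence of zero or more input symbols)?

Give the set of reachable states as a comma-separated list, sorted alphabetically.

BFS from S0:
  visit S0: S0--a-->S0 (seen), S0--b-->S4 (new)
  visit S4: S4--a-->S1 (new), S4--b-->S3 (new)
  visit S1: S1--a-->S2 (new), S1--b-->S1 (seen)
  visit S3: S3--a-->S1 (seen), S3--b-->S0 (seen)
  visit S2: S2--a-->S4 (seen), S2--b-->S0 (seen)

Answer: S0, S1, S2, S3, S4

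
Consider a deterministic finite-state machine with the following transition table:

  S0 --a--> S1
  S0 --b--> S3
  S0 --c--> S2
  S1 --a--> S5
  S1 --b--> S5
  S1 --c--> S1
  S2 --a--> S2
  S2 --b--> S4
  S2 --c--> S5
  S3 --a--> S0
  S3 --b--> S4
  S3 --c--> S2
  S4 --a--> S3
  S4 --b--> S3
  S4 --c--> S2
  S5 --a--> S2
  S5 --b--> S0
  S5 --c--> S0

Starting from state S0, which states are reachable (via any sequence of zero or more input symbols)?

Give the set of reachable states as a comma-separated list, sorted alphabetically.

Answer: S0, S1, S2, S3, S4, S5

Derivation:
BFS from S0:
  visit S0: S0--a-->S1 (new), S0--b-->S3 (new), S0--c-->S2 (new)
  visit S1: S1--a-->S5 (new), S1--b-->S5 (seen), S1--c-->S1 (seen)
  visit S3: S3--a-->S0 (seen), S3--b-->S4 (new), S3--c-->S2 (seen)
  visit S2: S2--a-->S2 (seen), S2--b-->S4 (seen), S2--c-->S5 (seen)
  visit S5: S5--a-->S2 (seen), S5--b-->S0 (seen), S5--c-->S0 (seen)
  visit S4: S4--a-->S3 (seen), S4--b-->S3 (seen), S4--c-->S2 (seen)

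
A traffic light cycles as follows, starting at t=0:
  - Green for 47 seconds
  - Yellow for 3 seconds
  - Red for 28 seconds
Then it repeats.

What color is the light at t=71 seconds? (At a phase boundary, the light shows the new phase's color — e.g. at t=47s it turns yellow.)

Answer: red

Derivation:
Cycle length = 47 + 3 + 28 = 78s
t = 71, phase_t = 71 mod 78 = 71
71 >= 50 → RED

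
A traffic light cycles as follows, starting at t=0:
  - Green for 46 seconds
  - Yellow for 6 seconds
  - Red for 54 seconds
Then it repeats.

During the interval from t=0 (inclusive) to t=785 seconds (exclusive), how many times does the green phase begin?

Cycle = 46+6+54 = 106s
green phase starts at t = k*106 + 0 for k=0,1,2,...
Need k*106+0 < 785 → k < 7.406
k ∈ {0, ..., 7} → 8 starts

Answer: 8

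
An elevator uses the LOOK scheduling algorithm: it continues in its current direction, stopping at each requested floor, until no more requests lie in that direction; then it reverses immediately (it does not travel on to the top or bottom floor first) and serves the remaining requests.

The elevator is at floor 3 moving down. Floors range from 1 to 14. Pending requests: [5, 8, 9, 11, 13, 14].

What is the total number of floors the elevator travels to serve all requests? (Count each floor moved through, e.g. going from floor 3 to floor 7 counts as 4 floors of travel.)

Start at floor 3 moving down, LOOK stop order: [5, 8, 9, 11, 13, 14]
  3 → 5: |5-3| = 2, total = 2
  5 → 8: |8-5| = 3, total = 5
  8 → 9: |9-8| = 1, total = 6
  9 → 11: |11-9| = 2, total = 8
  11 → 13: |13-11| = 2, total = 10
  13 → 14: |14-13| = 1, total = 11

Answer: 11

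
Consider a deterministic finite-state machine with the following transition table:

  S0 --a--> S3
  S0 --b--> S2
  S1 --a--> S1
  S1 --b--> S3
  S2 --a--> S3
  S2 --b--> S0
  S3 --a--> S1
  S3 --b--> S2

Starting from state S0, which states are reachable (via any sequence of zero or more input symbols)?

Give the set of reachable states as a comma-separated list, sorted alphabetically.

Answer: S0, S1, S2, S3

Derivation:
BFS from S0:
  visit S0: S0--a-->S3 (new), S0--b-->S2 (new)
  visit S3: S3--a-->S1 (new), S3--b-->S2 (seen)
  visit S2: S2--a-->S3 (seen), S2--b-->S0 (seen)
  visit S1: S1--a-->S1 (seen), S1--b-->S3 (seen)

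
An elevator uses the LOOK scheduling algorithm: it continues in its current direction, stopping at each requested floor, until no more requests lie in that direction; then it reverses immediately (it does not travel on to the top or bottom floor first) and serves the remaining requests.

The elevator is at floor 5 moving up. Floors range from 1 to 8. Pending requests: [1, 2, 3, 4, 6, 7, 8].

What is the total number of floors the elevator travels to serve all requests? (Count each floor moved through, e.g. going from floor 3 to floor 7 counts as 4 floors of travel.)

Answer: 10

Derivation:
Start at floor 5 moving up, LOOK stop order: [6, 7, 8, 4, 3, 2, 1]
  5 → 6: |6-5| = 1, total = 1
  6 → 7: |7-6| = 1, total = 2
  7 → 8: |8-7| = 1, total = 3
  8 → 4: |4-8| = 4, total = 7
  4 → 3: |3-4| = 1, total = 8
  3 → 2: |2-3| = 1, total = 9
  2 → 1: |1-2| = 1, total = 10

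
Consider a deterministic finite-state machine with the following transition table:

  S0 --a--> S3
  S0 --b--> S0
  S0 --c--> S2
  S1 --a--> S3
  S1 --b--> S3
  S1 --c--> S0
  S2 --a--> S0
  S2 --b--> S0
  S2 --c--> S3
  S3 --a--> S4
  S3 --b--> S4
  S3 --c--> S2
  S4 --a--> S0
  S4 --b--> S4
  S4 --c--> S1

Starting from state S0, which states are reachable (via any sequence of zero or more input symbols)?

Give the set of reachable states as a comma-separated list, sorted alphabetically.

BFS from S0:
  visit S0: S0--a-->S3 (new), S0--b-->S0 (seen), S0--c-->S2 (new)
  visit S3: S3--a-->S4 (new), S3--b-->S4 (seen), S3--c-->S2 (seen)
  visit S2: S2--a-->S0 (seen), S2--b-->S0 (seen), S2--c-->S3 (seen)
  visit S4: S4--a-->S0 (seen), S4--b-->S4 (seen), S4--c-->S1 (new)
  visit S1: S1--a-->S3 (seen), S1--b-->S3 (seen), S1--c-->S0 (seen)

Answer: S0, S1, S2, S3, S4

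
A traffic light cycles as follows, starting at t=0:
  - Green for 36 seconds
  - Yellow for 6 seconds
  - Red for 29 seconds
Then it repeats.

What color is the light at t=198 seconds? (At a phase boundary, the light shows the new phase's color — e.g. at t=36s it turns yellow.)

Cycle length = 36 + 6 + 29 = 71s
t = 198, phase_t = 198 mod 71 = 56
56 >= 42 → RED

Answer: red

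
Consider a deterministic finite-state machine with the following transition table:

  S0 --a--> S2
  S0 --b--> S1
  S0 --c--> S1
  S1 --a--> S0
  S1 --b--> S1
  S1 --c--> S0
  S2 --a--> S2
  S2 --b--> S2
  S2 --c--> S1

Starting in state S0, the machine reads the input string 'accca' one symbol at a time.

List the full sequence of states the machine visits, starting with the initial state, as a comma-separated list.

Start: S0
  read 'a': S0 --a--> S2
  read 'c': S2 --c--> S1
  read 'c': S1 --c--> S0
  read 'c': S0 --c--> S1
  read 'a': S1 --a--> S0

Answer: S0, S2, S1, S0, S1, S0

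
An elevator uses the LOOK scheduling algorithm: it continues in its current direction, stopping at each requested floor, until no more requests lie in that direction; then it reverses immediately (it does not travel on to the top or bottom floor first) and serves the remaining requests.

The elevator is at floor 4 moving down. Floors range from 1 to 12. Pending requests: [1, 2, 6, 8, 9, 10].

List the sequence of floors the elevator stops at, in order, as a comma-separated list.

Current: 4, moving DOWN
Serve below first (descending): [2, 1]
Then reverse, serve above (ascending): [6, 8, 9, 10]

Answer: 2, 1, 6, 8, 9, 10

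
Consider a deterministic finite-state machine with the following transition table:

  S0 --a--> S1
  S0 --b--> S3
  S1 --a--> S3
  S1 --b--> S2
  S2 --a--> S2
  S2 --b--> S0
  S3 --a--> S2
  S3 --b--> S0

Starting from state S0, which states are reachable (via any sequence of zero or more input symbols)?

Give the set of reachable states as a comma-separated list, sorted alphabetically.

Answer: S0, S1, S2, S3

Derivation:
BFS from S0:
  visit S0: S0--a-->S1 (new), S0--b-->S3 (new)
  visit S1: S1--a-->S3 (seen), S1--b-->S2 (new)
  visit S3: S3--a-->S2 (seen), S3--b-->S0 (seen)
  visit S2: S2--a-->S2 (seen), S2--b-->S0 (seen)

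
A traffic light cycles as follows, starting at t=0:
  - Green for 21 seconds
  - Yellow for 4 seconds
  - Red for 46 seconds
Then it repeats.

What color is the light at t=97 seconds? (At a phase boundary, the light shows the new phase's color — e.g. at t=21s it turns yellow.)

Cycle length = 21 + 4 + 46 = 71s
t = 97, phase_t = 97 mod 71 = 26
26 >= 25 → RED

Answer: red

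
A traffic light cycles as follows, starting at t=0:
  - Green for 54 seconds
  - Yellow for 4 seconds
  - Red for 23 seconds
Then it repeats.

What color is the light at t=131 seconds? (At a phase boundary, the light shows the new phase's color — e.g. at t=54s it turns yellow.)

Answer: green

Derivation:
Cycle length = 54 + 4 + 23 = 81s
t = 131, phase_t = 131 mod 81 = 50
50 < 54 (green end) → GREEN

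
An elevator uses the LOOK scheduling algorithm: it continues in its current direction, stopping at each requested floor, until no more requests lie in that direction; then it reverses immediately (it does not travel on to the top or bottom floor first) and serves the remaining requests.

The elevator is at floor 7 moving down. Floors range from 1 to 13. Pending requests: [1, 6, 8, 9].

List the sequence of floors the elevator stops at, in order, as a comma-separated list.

Answer: 6, 1, 8, 9

Derivation:
Current: 7, moving DOWN
Serve below first (descending): [6, 1]
Then reverse, serve above (ascending): [8, 9]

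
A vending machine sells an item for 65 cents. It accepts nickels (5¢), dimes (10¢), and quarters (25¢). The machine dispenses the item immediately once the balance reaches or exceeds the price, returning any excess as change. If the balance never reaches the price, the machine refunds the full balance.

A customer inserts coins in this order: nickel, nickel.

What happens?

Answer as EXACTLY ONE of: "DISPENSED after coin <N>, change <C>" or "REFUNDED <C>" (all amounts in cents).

Price: 65¢
Coin 1 (nickel, 5¢): balance = 5¢
Coin 2 (nickel, 5¢): balance = 10¢
All coins inserted, balance 10¢ < price 65¢ → REFUND 10¢

Answer: REFUNDED 10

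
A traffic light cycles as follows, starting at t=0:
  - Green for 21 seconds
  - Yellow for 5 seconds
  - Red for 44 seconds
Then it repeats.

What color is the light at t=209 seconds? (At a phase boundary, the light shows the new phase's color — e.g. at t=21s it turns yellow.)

Answer: red

Derivation:
Cycle length = 21 + 5 + 44 = 70s
t = 209, phase_t = 209 mod 70 = 69
69 >= 26 → RED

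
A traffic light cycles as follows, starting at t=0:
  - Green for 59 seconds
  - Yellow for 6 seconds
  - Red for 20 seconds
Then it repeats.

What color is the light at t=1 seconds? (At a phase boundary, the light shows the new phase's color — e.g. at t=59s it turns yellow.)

Cycle length = 59 + 6 + 20 = 85s
t = 1, phase_t = 1 mod 85 = 1
1 < 59 (green end) → GREEN

Answer: green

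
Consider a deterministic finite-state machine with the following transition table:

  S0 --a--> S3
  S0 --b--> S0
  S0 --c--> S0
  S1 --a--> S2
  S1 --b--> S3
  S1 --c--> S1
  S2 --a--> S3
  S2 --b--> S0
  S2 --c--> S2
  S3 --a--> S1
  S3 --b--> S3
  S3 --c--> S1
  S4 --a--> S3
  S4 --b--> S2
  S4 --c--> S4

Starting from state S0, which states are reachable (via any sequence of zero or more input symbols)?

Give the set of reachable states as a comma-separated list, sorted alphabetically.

Answer: S0, S1, S2, S3

Derivation:
BFS from S0:
  visit S0: S0--a-->S3 (new), S0--b-->S0 (seen), S0--c-->S0 (seen)
  visit S3: S3--a-->S1 (new), S3--b-->S3 (seen), S3--c-->S1 (seen)
  visit S1: S1--a-->S2 (new), S1--b-->S3 (seen), S1--c-->S1 (seen)
  visit S2: S2--a-->S3 (seen), S2--b-->S0 (seen), S2--c-->S2 (seen)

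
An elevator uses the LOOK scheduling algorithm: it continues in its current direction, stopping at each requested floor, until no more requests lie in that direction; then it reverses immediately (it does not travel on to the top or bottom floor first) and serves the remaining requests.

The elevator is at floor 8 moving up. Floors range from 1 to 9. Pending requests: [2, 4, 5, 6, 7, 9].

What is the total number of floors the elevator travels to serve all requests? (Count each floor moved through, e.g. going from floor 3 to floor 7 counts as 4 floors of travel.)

Start at floor 8 moving up, LOOK stop order: [9, 7, 6, 5, 4, 2]
  8 → 9: |9-8| = 1, total = 1
  9 → 7: |7-9| = 2, total = 3
  7 → 6: |6-7| = 1, total = 4
  6 → 5: |5-6| = 1, total = 5
  5 → 4: |4-5| = 1, total = 6
  4 → 2: |2-4| = 2, total = 8

Answer: 8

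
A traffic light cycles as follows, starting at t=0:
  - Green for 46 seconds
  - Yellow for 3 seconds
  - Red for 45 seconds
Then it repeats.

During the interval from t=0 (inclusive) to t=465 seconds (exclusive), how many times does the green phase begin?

Cycle = 46+3+45 = 94s
green phase starts at t = k*94 + 0 for k=0,1,2,...
Need k*94+0 < 465 → k < 4.947
k ∈ {0, ..., 4} → 5 starts

Answer: 5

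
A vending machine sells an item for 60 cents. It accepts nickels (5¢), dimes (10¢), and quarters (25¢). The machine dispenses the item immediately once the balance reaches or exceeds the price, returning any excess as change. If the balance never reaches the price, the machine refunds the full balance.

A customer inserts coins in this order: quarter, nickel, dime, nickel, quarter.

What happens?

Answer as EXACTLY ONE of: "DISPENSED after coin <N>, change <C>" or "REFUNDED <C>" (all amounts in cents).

Answer: DISPENSED after coin 5, change 10

Derivation:
Price: 60¢
Coin 1 (quarter, 25¢): balance = 25¢
Coin 2 (nickel, 5¢): balance = 30¢
Coin 3 (dime, 10¢): balance = 40¢
Coin 4 (nickel, 5¢): balance = 45¢
Coin 5 (quarter, 25¢): balance = 70¢
  → balance >= price → DISPENSE, change = 70 - 60 = 10¢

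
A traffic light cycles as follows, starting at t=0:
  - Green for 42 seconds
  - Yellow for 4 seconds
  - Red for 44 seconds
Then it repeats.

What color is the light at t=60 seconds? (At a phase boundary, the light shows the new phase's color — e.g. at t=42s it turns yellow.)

Answer: red

Derivation:
Cycle length = 42 + 4 + 44 = 90s
t = 60, phase_t = 60 mod 90 = 60
60 >= 46 → RED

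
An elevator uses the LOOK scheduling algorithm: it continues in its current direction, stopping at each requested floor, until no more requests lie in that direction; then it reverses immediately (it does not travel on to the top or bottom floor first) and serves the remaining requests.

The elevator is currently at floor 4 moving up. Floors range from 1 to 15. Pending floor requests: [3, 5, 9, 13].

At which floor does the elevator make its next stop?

Answer: 5

Derivation:
Current floor: 4, direction: up
Requests above: [5, 9, 13]
Requests below: [3]
Moving up and requests lie above → nearest above is min([5, 9, 13]) = 5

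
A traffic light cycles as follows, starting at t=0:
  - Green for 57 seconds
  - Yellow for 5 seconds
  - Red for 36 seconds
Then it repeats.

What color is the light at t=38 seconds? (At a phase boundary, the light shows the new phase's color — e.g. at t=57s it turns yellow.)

Answer: green

Derivation:
Cycle length = 57 + 5 + 36 = 98s
t = 38, phase_t = 38 mod 98 = 38
38 < 57 (green end) → GREEN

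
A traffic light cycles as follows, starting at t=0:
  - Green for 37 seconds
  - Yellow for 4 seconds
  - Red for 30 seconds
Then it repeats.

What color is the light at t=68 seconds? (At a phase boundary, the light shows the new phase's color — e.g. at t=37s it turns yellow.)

Cycle length = 37 + 4 + 30 = 71s
t = 68, phase_t = 68 mod 71 = 68
68 >= 41 → RED

Answer: red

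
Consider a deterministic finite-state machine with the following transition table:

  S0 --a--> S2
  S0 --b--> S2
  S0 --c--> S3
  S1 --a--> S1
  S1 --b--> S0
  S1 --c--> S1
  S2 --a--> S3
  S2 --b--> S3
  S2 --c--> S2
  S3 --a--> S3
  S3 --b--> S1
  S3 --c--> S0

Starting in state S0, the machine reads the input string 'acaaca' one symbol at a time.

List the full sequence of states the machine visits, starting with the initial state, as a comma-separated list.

Start: S0
  read 'a': S0 --a--> S2
  read 'c': S2 --c--> S2
  read 'a': S2 --a--> S3
  read 'a': S3 --a--> S3
  read 'c': S3 --c--> S0
  read 'a': S0 --a--> S2

Answer: S0, S2, S2, S3, S3, S0, S2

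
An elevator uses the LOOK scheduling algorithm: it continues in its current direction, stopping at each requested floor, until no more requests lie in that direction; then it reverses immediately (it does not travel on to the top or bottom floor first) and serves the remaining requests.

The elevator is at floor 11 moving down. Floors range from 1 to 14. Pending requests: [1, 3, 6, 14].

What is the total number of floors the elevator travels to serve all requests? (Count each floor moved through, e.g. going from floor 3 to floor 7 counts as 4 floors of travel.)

Answer: 23

Derivation:
Start at floor 11 moving down, LOOK stop order: [6, 3, 1, 14]
  11 → 6: |6-11| = 5, total = 5
  6 → 3: |3-6| = 3, total = 8
  3 → 1: |1-3| = 2, total = 10
  1 → 14: |14-1| = 13, total = 23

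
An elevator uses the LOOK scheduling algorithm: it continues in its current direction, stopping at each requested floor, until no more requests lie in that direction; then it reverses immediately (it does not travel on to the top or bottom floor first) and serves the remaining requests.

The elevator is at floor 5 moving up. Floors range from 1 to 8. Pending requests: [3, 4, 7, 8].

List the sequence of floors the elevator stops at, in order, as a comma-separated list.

Answer: 7, 8, 4, 3

Derivation:
Current: 5, moving UP
Serve above first (ascending): [7, 8]
Then reverse, serve below (descending): [4, 3]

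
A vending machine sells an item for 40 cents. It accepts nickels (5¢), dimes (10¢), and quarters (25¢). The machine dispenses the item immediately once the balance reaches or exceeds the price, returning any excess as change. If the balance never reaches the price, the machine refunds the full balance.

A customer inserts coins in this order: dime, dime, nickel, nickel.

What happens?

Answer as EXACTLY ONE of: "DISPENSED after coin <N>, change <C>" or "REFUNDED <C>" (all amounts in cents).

Answer: REFUNDED 30

Derivation:
Price: 40¢
Coin 1 (dime, 10¢): balance = 10¢
Coin 2 (dime, 10¢): balance = 20¢
Coin 3 (nickel, 5¢): balance = 25¢
Coin 4 (nickel, 5¢): balance = 30¢
All coins inserted, balance 30¢ < price 40¢ → REFUND 30¢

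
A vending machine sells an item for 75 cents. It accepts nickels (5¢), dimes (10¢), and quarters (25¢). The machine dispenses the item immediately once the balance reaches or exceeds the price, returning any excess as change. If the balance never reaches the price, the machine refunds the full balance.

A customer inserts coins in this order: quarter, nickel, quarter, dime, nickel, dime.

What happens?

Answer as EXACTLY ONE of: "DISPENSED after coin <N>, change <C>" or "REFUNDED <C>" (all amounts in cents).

Price: 75¢
Coin 1 (quarter, 25¢): balance = 25¢
Coin 2 (nickel, 5¢): balance = 30¢
Coin 3 (quarter, 25¢): balance = 55¢
Coin 4 (dime, 10¢): balance = 65¢
Coin 5 (nickel, 5¢): balance = 70¢
Coin 6 (dime, 10¢): balance = 80¢
  → balance >= price → DISPENSE, change = 80 - 75 = 5¢

Answer: DISPENSED after coin 6, change 5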